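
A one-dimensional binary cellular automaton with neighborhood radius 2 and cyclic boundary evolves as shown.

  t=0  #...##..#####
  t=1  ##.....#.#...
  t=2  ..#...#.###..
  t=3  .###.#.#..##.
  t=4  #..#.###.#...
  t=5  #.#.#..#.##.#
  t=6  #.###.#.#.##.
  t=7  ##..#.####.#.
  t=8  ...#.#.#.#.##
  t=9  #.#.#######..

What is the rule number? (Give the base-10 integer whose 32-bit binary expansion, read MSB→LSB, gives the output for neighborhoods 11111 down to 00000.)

960277780

  nb #####: next=.  (t=0,i=10, bit31=0)
  nb ####.: next=.  (t=0,i=12, bit30=0)
  nb ###.#: next=#  (t=3,i=3, bit29=1)
  nb ###..: next=#  (t=0,i=0, bit28=1)
  nb ##.##: next=#  (t=5,i=11, bit27=1)
  nb ##.#.: next=.  (t=3,i=4, bit26=0)
  nb ##..#: next=.  (t=0,i=6, bit25=0)
  nb ##...: next=#  (t=0,i=1, bit24=1)
  nb #.###: next=.  (t=2,i=8, bit23=0)
  nb #.##.: next=.  (t=5,i=9, bit22=0)
  nb #.#.#: next=#  (t=3,i=5, bit21=1)
  nb #.#..: next=#  (t=1,i=9, bit20=1)
  nb #..##: next=#  (t=0,i=7, bit19=1)
  nb #..#.: next=#  (t=4,i=2, bit18=1)
  nb #...#: next=.  (t=0,i=2, bit17=0)
  nb #....: next=.  (t=1,i=3, bit16=0)
  nb .####: next=#  (t=0,i=9, bit15=1)
  nb .###.: next=.  (t=2,i=9, bit14=0)
  nb .##.#: next=#  (t=5,i=0, bit13=1)
  nb .##..: next=.  (t=0,i=5, bit12=0)
  nb .#.##: next=#  (t=2,i=7, bit11=1)
  nb .#.#.: next=#  (t=1,i=8, bit10=1)
  nb .#..#: next=.  (t=3,i=8, bit9=0)
  nb .#...: next=#  (t=1,i=10, bit8=1)
  nb ..###: next=.  (t=0,i=8, bit7=0)
  nb ..##.: next=.  (t=0,i=4, bit6=0)
  nb ..#.#: next=.  (t=1,i=7, bit5=0)
  nb ..#..: next=#  (t=2,i=2, bit4=1)
  nb ...##: next=.  (t=0,i=3, bit3=0)
  nb ...#.: next=#  (t=1,i=6, bit2=1)
  nb ....#: next=.  (t=1,i=5, bit1=0)
  nb .....: next=.  (t=1,i=4, bit0=0)
  bits 00111001001111001010110100010100 = 960277780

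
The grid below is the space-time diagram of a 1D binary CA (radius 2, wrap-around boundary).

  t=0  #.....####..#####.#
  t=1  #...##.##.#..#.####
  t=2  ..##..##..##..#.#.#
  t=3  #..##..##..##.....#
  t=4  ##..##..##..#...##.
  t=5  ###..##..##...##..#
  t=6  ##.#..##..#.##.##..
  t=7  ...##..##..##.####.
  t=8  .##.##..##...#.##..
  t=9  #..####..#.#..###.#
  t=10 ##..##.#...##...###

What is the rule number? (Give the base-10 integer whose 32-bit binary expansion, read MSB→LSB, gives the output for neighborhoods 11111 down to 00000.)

  #####|.  b31=0 t=0,i=14
  ####.|#  b30=1 t=0,i=8
  ###.#|#  b29=1 t=0,i=16
  ###..|.  b28=0 t=0,i=9
  ##.##|#  b27=1 t=0,i=17
  ##.#.|.  b26=0 t=1,i=9
  ##..#|#  b25=1 t=0,i=10
  ##...|.  b24=0 t=0,i=1
  #.###|.  b23=0 t=1,i=15
  #.##.|#  b22=1 t=0,i=18
  #.#.#|.  b21=0 t=2,i=16
  #.#..|#  b20=1 t=1,i=10
  #..##|.  b19=0 t=0,i=11
  #..#.|.  b18=0 t=1,i=12
  #...#|#  b17=1 t=1,i=2
  #....|.  b16=0 t=0,i=2
  .####|#  b15=1 t=0,i=7
  .###.|.  b14=0 t=9,i=15
  .##.#|.  b13=0 t=1,i=5
  .##..|#  b12=1 t=0,i=0
  .#.##|#  b11=1 t=1,i=14
  .#.#.|.  b10=0 t=2,i=15
  .#..#|#  b9=1 t=1,i=11
  .#...|.  b8=0 t=4,i=13
  ..###|.  b7=0 t=0,i=6
  ..##.|.  b6=0 t=1,i=4
  ..#.#|.  b5=0 t=1,i=13
  ..#..|.  b4=0 t=4,i=12
  ...##|#  b3=1 t=0,i=5
  ...#.|.  b2=0 t=8,i=12
  ....#|#  b1=1 t=0,i=4
  .....|.  b0=0 t=0,i=3
  bits 01101010010100101001101000001010 = 1783798282

1783798282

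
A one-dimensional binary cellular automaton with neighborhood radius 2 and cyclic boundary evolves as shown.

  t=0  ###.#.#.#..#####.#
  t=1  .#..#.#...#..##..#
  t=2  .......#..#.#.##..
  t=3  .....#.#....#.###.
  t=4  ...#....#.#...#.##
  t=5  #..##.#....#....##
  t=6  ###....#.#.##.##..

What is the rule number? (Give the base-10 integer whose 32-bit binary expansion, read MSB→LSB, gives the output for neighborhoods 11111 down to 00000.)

  nb #####: next=#  (t=0,i=13, bit31=1)
  nb ####.: next=#  (t=0,i=1, bit30=1)
  nb ###.#: next=.  (t=0,i=2, bit29=0)
  nb ###..: next=#  (t=3,i=16, bit28=1)
  nb ##.##: next=.  (t=0,i=16, bit27=0)
  nb ##.#.: next=.  (t=0,i=3, bit26=0)
  nb ##..#: next=#  (t=1,i=15, bit25=1)
  nb ##...: next=#  (t=2,i=16, bit24=1)
  nb #.###: next=#  (t=0,i=17, bit23=1)
  nb #.##.: next=#  (t=2,i=14, bit22=1)
  nb #.#.#: next=#  (t=0,i=4, bit21=1)
  nb #.#..: next=.  (t=0,i=8, bit20=0)
  nb #..##: next=#  (t=0,i=10, bit19=1)
  nb #..#.: next=.  (t=1,i=3, bit18=0)
  nb #...#: next=.  (t=1,i=8, bit17=0)
  nb #....: next=.  (t=2,i=17, bit16=0)
  nb .####: next=.  (t=0,i=0, bit15=0)
  nb .###.: next=.  (t=3,i=15, bit14=0)
  nb .##.#: next=.  (t=5,i=4, bit13=0)
  nb .##..: next=#  (t=1,i=14, bit12=1)
  nb .#.##: next=.  (t=2,i=13, bit11=0)
  nb .#.#.: next=.  (t=0,i=5, bit10=0)
  nb .#..#: next=.  (t=0,i=9, bit9=0)
  nb .#...: next=#  (t=1,i=7, bit8=1)
  nb ..###: next=.  (t=0,i=11, bit7=0)
  nb ..##.: next=.  (t=1,i=13, bit6=0)
  nb ..#.#: next=.  (t=1,i=4, bit5=0)
  nb ..#..: next=#  (t=1,i=10, bit4=1)
  nb ...##: next=#  (t=5,i=15, bit3=1)
  nb ...#.: next=.  (t=1,i=9, bit2=0)
  nb ....#: next=#  (t=2,i=5, bit1=1)
  nb .....: next=.  (t=2,i=0, bit0=0)
  bits 11010011111010000001000100011010 = 3555201306

3555201306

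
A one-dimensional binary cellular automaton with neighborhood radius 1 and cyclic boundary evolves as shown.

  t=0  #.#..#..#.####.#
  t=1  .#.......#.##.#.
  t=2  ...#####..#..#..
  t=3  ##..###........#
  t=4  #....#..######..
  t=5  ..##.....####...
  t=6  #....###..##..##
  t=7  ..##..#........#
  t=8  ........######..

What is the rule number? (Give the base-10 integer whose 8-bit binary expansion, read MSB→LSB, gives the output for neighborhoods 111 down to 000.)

  ###|#  b7=1 t=0,i=11
  ##.|.  b6=0 t=0,i=0
  #.#|#  b5=1 t=0,i=1
  #..|.  b4=0 t=0,i=3
  .##|.  b3=0 t=0,i=10
  .#.|.  b2=0 t=0,i=2
  ..#|.  b1=0 t=0,i=4
  ...|#  b0=1 t=1,i=3
  bits 10100001 = 161

161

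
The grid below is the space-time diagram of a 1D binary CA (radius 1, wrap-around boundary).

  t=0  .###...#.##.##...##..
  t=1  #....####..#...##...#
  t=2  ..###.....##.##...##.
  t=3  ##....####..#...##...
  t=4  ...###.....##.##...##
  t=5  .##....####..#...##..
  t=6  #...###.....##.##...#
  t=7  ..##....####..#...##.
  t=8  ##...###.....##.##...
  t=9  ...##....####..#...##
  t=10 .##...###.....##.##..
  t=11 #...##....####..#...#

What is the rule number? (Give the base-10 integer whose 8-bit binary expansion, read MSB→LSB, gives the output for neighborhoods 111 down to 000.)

  ###|.  b7=0 t=0,i=2
  ##.|.  b6=0 t=0,i=3
  #.#|#  b5=1 t=0,i=8
  #..|.  b4=0 t=0,i=4
  .##|.  b3=0 t=0,i=1
  .#.|#  b2=1 t=0,i=7
  ..#|#  b1=1 t=0,i=0
  ...|#  b0=1 t=0,i=5
  bits 00100111 = 39

39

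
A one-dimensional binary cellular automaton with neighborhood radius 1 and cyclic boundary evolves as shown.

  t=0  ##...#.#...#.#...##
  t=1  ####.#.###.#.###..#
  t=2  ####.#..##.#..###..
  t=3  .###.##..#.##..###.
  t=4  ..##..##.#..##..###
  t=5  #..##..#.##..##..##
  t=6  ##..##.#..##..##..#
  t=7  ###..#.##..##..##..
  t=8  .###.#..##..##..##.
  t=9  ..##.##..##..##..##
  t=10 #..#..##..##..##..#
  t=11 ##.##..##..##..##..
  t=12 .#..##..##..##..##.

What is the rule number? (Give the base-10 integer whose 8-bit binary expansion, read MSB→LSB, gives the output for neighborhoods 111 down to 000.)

213

  ###|#  b7=1 t=0,i=0
  ##.|#  b6=1 t=0,i=1
  #.#|.  b5=0 t=0,i=6
  #..|#  b4=1 t=0,i=2
  .##|.  b3=0 t=0,i=17
  .#.|#  b2=1 t=0,i=5
  ..#|.  b1=0 t=0,i=4
  ...|#  b0=1 t=0,i=3
  bits 11010101 = 213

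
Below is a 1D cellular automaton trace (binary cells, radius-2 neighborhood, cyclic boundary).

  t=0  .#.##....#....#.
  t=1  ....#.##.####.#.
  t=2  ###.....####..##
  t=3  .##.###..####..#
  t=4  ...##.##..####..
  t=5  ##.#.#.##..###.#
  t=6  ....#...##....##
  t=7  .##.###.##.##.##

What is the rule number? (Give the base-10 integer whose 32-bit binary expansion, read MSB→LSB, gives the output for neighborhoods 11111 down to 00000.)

1519621459

  ##### -> .   bit 31 = 0  t=2,i=0
  ####. -> #   bit 30 = 1  t=1,i=11
  ###.# -> .   bit 29 = 0  t=1,i=12
  ###.. -> #   bit 28 = 1  t=2,i=2
  ##.## -> #   bit 27 = 1  t=1,i=8
  ##.#. -> .   bit 26 = 0  t=1,i=13
  ##..# -> #   bit 25 = 1  t=2,i=12
  ##... -> .   bit 24 = 0  t=0,i=5
  #.### -> #   bit 23 = 1  t=1,i=9
  #.##. -> .   bit 22 = 0  t=0,i=3
  #.#.# -> .   bit 21 = 0  t=5,i=3
  #.#.. -> #   bit 20 = 1  t=1,i=14
  #..## -> .   bit 19 = 0  t=2,i=13
  #..#. -> .   bit 18 = 0  t=0,i=0
  #...# -> #   bit 17 = 1  t=6,i=6
  #.... -> #   bit 16 = 1  t=0,i=6
  .#### -> #   bit 15 = 1  t=1,i=10
  .###. -> .   bit 14 = 0  t=3,i=5
  .##.# -> .   bit 13 = 0  t=1,i=7
  .##.. -> #   bit 12 = 1  t=0,i=4
  .#.## -> .   bit 11 = 0  t=0,i=2
  .#.#. -> #   bit 10 = 1  t=5,i=4
  .#..# -> .   bit 9 = 0  t=0,i=15
  .#... -> #   bit 8 = 1  t=0,i=10
  ..### -> .   bit 7 = 0  t=2,i=8
  ..##. -> #   bit 6 = 1  t=4,i=3
  ..#.# -> .   bit 5 = 0  t=0,i=1
  ..#.. -> #   bit 4 = 1  t=0,i=9
  ...## -> .   bit 3 = 0  t=2,i=7
  ...#. -> .   bit 2 = 0  t=0,i=8
  ....# -> #   bit 1 = 1  t=0,i=7
  ..... -> #   bit 0 = 1  t=1,i=1
  bits 01011010100100111001010101010011 = 1519621459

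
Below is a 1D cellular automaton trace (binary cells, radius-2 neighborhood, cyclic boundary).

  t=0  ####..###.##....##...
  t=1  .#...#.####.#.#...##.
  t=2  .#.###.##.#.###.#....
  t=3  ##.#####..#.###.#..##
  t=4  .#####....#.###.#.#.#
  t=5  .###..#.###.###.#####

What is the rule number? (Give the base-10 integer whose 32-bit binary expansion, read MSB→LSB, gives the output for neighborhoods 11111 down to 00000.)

  [31] ##### => #  t=3,i=5
  [30] ####. => .  t=0,i=2
  [29] ###.# => #  t=0,i=8
  [28] ###.. => .  t=0,i=3
  [27] ##.## => #  t=0,i=9
  [26] ##.#. => .  t=1,i=11
  [25] ##..# => .  t=0,i=4
  [24] ##... => #  t=0,i=12
  [23] #.### => #  t=1,i=7
  [22] #.##. => #  t=0,i=10
  [21] #.#.# => #  t=1,i=12
  [20] #.#.. => #  t=1,i=14
  [19] #..## => #  t=0,i=5
  [18] #..#. => .  t=1,i=0
  [17] #...# => #  t=0,i=19
  [16] #.... => .  t=0,i=13
  [15] .#### => #  t=0,i=1
  [14] .###. => #  t=0,i=7
  [13] .##.# => .  t=2,i=8
  [12] .##.. => .  t=0,i=11
  [11] .#.## => .  t=1,i=6
  [10] .#.#. => #  t=1,i=13
  [9] .#..# => .  t=3,i=17
  [8] .#... => .  t=1,i=2
  [7] ..### => .  t=0,i=0
  [6] ..##. => .  t=0,i=16
  [5] ..#.# => #  t=1,i=5
  [4] ..#.. => #  t=1,i=1
  [3] ...## => .  t=0,i=15
  [2] ...#. => #  t=1,i=4
  [1] ....# => #  t=0,i=14
  [0] ..... => #  t=2,i=19
  bits 10101001111110101100010000110111 = 2851783735

2851783735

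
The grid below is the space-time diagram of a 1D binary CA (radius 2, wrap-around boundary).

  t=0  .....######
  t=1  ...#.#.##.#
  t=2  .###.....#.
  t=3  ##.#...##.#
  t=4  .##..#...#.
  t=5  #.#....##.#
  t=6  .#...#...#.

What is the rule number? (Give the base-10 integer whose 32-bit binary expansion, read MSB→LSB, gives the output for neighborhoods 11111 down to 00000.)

  ##### -> #   bit 31 = 1  t=0,i=7
  ####. -> .   bit 30 = 0  t=0,i=9
  ###.# -> #   bit 29 = 1  t=3,i=1
  ###.. -> #   bit 28 = 1  t=0,i=10
  ##.## -> #   bit 27 = 1  t=3,i=9
  ##.#. -> #   bit 26 = 1  t=1,i=9
  ##..# -> .   bit 25 = 0  t=4,i=3
  ##... -> .   bit 24 = 0  t=0,i=0
  #.### -> .   bit 23 = 0  t=3,i=10
  #.##. -> .   bit 22 = 0  t=1,i=7
  #.#.# -> .   bit 21 = 0  t=1,i=5
  #.#.. -> .   bit 20 = 0  t=1,i=10
  #..## -> #   bit 19 = 1  t=2,i=0
  #..#. -> .   bit 18 = 0  t=4,i=4
  #...# -> #   bit 17 = 1  t=1,i=1
  #.... -> .   bit 16 = 0  t=0,i=1
  .#### -> .   bit 15 = 0  t=0,i=6
  .###. -> .   bit 14 = 0  t=2,i=2
  .##.# -> .   bit 13 = 0  t=1,i=8
  .##.. -> #   bit 12 = 1  t=4,i=2
  .#.## -> .   bit 11 = 0  t=1,i=6
  .#.#. -> .   bit 10 = 0  t=1,i=4
  .#..# -> #   bit 9 = 1  t=2,i=10
  .#... -> .   bit 8 = 0  t=1,i=0
  ..### -> #   bit 7 = 1  t=0,i=5
  ..##. -> .   bit 6 = 0  t=3,i=7
  ..#.# -> #   bit 5 = 1  t=1,i=3
  ..#.. -> .   bit 4 = 0  t=2,i=9
  ...## -> .   bit 3 = 0  t=0,i=4
  ...#. -> #   bit 2 = 1  t=1,i=2
  ....# -> #   bit 1 = 1  t=0,i=3
  ..... -> .   bit 0 = 0  t=0,i=2
  bits 10111100000010100001001010100110 = 3154776742

3154776742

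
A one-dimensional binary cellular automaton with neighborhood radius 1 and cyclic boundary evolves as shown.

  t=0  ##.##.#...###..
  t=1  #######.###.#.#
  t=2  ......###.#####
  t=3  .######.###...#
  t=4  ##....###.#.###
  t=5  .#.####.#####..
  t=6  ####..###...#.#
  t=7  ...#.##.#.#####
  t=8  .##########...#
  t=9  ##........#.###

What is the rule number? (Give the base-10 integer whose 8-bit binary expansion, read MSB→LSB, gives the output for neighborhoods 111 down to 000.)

111

  [7] ### => .  t=0,i=11
  [6] ##. => #  t=0,i=1
  [5] #.# => #  t=0,i=2
  [4] #.. => .  t=0,i=7
  [3] .## => #  t=0,i=0
  [2] .#. => #  t=0,i=6
  [1] ..# => #  t=0,i=9
  [0] ... => #  t=0,i=8
  bits 01101111 = 111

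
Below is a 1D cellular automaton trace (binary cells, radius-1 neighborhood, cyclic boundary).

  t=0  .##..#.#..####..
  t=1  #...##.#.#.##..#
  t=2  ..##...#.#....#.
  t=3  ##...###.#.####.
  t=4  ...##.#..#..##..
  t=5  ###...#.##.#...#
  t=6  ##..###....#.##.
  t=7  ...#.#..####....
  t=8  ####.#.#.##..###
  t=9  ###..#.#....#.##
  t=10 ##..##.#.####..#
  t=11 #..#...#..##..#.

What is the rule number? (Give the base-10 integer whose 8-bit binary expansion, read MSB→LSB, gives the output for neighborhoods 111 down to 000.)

  ### -> #   bit 7 = 1  t=0,i=11
  ##. -> .   bit 6 = 0  t=0,i=2
  #.# -> .   bit 5 = 0  t=0,i=6
  #.. -> .   bit 4 = 0  t=0,i=3
  .## -> .   bit 3 = 0  t=0,i=1
  .#. -> #   bit 2 = 1  t=0,i=5
  ..# -> #   bit 1 = 1  t=0,i=0
  ... -> #   bit 0 = 1  t=0,i=15
  bits 10000111 = 135

135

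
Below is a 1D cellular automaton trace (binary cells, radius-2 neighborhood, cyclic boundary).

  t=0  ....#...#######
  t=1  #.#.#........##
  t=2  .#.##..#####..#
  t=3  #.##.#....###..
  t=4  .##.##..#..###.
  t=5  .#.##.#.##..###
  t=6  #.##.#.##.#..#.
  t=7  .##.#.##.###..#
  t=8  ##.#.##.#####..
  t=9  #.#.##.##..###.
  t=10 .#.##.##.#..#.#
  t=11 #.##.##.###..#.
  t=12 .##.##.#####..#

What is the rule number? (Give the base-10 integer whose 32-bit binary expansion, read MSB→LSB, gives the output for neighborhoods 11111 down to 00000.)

  #####|.  b31=0 t=0,i=10
  ####.|#  b30=1 t=0,i=13
  ###.#|.  b29=0 t=1,i=0
  ###..|#  b28=1 t=0,i=14
  ##.##|#  b27=1 t=4,i=3
  ##.#.|#  b26=1 t=1,i=1
  ##..#|#  b25=1 t=2,i=5
  ##...|#  b24=1 t=0,i=0
  #.###|#  b23=1 t=7,i=9
  #.##.|#  b22=1 t=2,i=3
  #.#.#|.  b21=0 t=1,i=2
  #.#..|#  b20=1 t=1,i=4
  #..##|.  b19=0 t=2,i=6
  #..#.|.  b18=0 t=2,i=13
  #...#|.  b17=0 t=0,i=6
  #....|.  b16=0 t=0,i=1
  .####|.  b15=0 t=0,i=9
  .###.|#  b14=1 t=1,i=14
  .##.#|.  b13=0 t=3,i=3
  .##..|.  b12=0 t=2,i=4
  .#.##|#  b11=1 t=2,i=2
  .#.#.|#  b10=1 t=1,i=3
  .#..#|#  b9=1 t=4,i=9
  .#...|.  b8=0 t=0,i=5
  ..###|.  b7=0 t=0,i=8
  ..##.|#  b6=1 t=4,i=1
  ..#.#|.  b5=0 t=2,i=14
  ..#..|#  b4=1 t=0,i=4
  ...##|.  b3=0 t=0,i=7
  ...#.|.  b2=0 t=0,i=3
  ....#|#  b1=1 t=0,i=2
  .....|#  b0=1 t=1,i=7
  bits 01011111110100000100111001010011 = 1607487059

1607487059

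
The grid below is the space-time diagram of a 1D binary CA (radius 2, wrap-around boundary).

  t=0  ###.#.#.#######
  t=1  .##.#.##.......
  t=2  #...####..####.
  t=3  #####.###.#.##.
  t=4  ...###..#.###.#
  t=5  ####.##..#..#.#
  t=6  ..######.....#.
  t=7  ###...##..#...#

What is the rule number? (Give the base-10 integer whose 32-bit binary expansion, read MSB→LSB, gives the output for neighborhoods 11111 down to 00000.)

  [31] ##### => .  t=0,i=0
  [30] ####. => #  t=0,i=1
  [29] ###.# => #  t=0,i=2
  [28] ###.. => #  t=2,i=7
  [27] ##.## => #  t=3,i=5
  [26] ##.#. => .  t=0,i=3
  [25] ##..# => #  t=2,i=8
  [24] ##... => .  t=1,i=8
  [23] #.### => .  t=0,i=8
  [22] #.##. => #  t=1,i=6
  [21] #.#.# => #  t=0,i=4
  [20] #.#.. => #  t=2,i=0
  [19] #..## => .  t=2,i=9
  [18] #..#. => .  t=4,i=7
  [17] #...# => #  t=2,i=2
  [16] #.... => .  t=1,i=9
  [15] .#### => .  t=0,i=9
  [14] .###. => .  t=3,i=7
  [13] .##.# => .  t=1,i=2
  [12] .##.. => #  t=1,i=7
  [11] .#.## => #  t=0,i=7
  [10] .#.#. => .  t=0,i=5
  [9] .#..# => .  t=5,i=10
  [8] .#... => #  t=2,i=1
  [7] ..### => #  t=2,i=4
  [6] ..##. => .  t=1,i=1
  [5] ..#.# => .  t=4,i=8
  [4] ..#.. => .  t=5,i=9
  [3] ...## => #  t=1,i=0
  [2] ...#. => .  t=6,i=12
  [1] ....# => .  t=1,i=14
  [0] ..... => #  t=1,i=10
  bits 01111010011100100001100110001001 = 2054297993

2054297993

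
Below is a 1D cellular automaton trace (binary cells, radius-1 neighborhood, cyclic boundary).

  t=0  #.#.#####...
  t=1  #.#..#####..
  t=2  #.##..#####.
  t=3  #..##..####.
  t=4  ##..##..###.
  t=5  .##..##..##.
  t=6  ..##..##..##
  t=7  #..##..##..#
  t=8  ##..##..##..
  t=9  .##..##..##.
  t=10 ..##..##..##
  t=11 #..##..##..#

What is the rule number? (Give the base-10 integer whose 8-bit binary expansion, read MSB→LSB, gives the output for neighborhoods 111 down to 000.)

212

  ### -> #   bit 7 = 1  t=0,i=5
  ##. -> #   bit 6 = 1  t=0,i=8
  #.# -> .   bit 5 = 0  t=0,i=1
  #.. -> #   bit 4 = 1  t=0,i=9
  .## -> .   bit 3 = 0  t=0,i=4
  .#. -> #   bit 2 = 1  t=0,i=0
  ..# -> .   bit 1 = 0  t=0,i=11
  ... -> .   bit 0 = 0  t=0,i=10
  bits 11010100 = 212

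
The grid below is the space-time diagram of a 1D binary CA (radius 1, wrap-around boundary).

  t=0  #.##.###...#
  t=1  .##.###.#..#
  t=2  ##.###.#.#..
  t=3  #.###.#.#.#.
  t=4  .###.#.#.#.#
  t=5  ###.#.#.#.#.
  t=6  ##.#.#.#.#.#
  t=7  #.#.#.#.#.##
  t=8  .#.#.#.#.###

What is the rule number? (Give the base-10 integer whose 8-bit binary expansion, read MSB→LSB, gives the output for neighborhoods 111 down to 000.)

184

  nb ###: next=#  (t=0,i=6, bit7=1)
  nb ##.: next=.  (t=0,i=0, bit6=0)
  nb #.#: next=#  (t=0,i=1, bit5=1)
  nb #..: next=#  (t=0,i=8, bit4=1)
  nb .##: next=#  (t=0,i=2, bit3=1)
  nb .#.: next=.  (t=1,i=8, bit2=0)
  nb ..#: next=.  (t=0,i=10, bit1=0)
  nb ...: next=.  (t=0,i=9, bit0=0)
  bits 10111000 = 184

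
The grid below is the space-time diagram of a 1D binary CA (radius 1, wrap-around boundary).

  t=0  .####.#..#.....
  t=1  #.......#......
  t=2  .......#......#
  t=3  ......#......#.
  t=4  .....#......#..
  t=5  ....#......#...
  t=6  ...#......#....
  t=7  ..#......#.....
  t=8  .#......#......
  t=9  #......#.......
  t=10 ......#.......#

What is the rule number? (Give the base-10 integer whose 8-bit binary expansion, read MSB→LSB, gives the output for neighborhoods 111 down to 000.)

2

  [7] ### => .  t=0,i=2
  [6] ##. => .  t=0,i=4
  [5] #.# => .  t=0,i=5
  [4] #.. => .  t=0,i=7
  [3] .## => .  t=0,i=1
  [2] .#. => .  t=0,i=6
  [1] ..# => #  t=0,i=0
  [0] ... => .  t=0,i=11
  bits 00000010 = 2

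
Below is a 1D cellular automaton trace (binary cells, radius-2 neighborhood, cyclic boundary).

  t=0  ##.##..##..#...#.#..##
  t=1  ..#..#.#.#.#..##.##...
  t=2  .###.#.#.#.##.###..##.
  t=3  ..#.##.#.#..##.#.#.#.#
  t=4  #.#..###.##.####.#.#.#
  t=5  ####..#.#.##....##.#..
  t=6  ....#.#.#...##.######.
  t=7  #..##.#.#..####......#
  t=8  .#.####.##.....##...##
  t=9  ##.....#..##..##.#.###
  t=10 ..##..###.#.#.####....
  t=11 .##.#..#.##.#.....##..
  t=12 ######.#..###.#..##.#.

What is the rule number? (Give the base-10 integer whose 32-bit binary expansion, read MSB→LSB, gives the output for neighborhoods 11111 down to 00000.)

  #####|.  b31=0 t=6,i=17
  ####.|.  b30=0 t=0,i=0
  ###.#|.  b29=0 t=0,i=1
  ###..|.  b28=0 t=2,i=16
  ##.##|#  b27=1 t=0,i=2
  ##.#.|#  b26=1 t=2,i=4
  ##..#|#  b25=1 t=0,i=5
  ##...|#  b24=1 t=1,i=19
  #.###|.  b23=0 t=2,i=14
  #.##.|.  b22=0 t=0,i=3
  #.#.#|#  b21=1 t=1,i=7
  #.#..|#  b20=1 t=0,i=17
  #..##|.  b19=0 t=0,i=6
  #..#.|.  b18=0 t=0,i=10
  #...#|.  b17=0 t=0,i=13
  #....|#  b16=1 t=1,i=20
  .####|.  b15=0 t=0,i=21
  .###.|#  b14=1 t=2,i=2
  .##.#|#  b13=1 t=1,i=15
  .##..|.  b12=0 t=0,i=4
  .#.##|.  b11=0 t=2,i=10
  .#.#.|.  b10=0 t=0,i=16
  .#..#|#  b9=1 t=0,i=18
  .#...|.  b8=0 t=0,i=12
  ..###|.  b7=0 t=0,i=20
  ..##.|#  b6=1 t=0,i=7
  ..#.#|#  b5=1 t=0,i=15
  ..#..|#  b4=1 t=0,i=11
  ...##|#  b3=1 t=5,i=15
  ...#.|#  b2=1 t=0,i=14
  ....#|.  b1=0 t=1,i=0
  .....|.  b0=0 t=1,i=21
  bits 00001111001100010110001001111100 = 254894716

254894716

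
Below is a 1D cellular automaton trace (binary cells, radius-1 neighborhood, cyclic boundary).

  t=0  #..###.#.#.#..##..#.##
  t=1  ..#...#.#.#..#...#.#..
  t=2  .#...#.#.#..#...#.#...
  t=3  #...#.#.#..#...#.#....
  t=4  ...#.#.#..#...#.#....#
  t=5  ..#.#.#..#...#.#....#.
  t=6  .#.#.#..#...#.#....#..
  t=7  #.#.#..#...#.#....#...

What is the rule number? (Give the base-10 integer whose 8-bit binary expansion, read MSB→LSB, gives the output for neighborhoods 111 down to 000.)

  ###|.  b7=0 t=0,i=4
  ##.|.  b6=0 t=0,i=0
  #.#|#  b5=1 t=0,i=6
  #..|.  b4=0 t=0,i=1
  .##|.  b3=0 t=0,i=3
  .#.|.  b2=0 t=0,i=7
  ..#|#  b1=1 t=0,i=2
  ...|.  b0=0 t=1,i=0
  bits 00100010 = 34

34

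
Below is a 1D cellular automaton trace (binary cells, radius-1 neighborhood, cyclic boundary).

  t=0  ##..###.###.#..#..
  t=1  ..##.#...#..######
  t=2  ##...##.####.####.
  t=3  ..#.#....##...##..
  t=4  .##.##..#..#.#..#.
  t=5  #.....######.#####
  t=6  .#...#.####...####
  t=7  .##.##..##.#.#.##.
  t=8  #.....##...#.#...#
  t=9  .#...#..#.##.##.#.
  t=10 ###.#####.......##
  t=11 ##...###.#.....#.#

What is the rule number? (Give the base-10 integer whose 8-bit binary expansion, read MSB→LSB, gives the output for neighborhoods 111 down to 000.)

  ###|#  b7=1 t=0,i=5
  ##.|.  b6=0 t=0,i=1
  #.#|.  b5=0 t=0,i=7
  #..|#  b4=1 t=0,i=2
  .##|.  b3=0 t=0,i=0
  .#.|#  b2=1 t=0,i=12
  ..#|#  b1=1 t=0,i=3
  ...|.  b0=0 t=1,i=7
  bits 10010110 = 150

150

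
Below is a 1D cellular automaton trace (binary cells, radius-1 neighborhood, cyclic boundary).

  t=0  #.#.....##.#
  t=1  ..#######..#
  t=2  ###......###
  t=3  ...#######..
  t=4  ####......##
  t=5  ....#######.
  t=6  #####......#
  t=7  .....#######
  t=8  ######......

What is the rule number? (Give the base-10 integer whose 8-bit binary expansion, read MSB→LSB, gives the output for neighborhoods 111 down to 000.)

  ### -> .   bit 7 = 0  t=1,i=3
  ##. -> .   bit 6 = 0  t=0,i=0
  #.# -> .   bit 5 = 0  t=0,i=1
  #.. -> #   bit 4 = 1  t=0,i=3
  .## -> #   bit 3 = 1  t=0,i=8
  .#. -> #   bit 2 = 1  t=0,i=2
  ..# -> #   bit 1 = 1  t=0,i=7
  ... -> #   bit 0 = 1  t=0,i=4
  bits 00011111 = 31

31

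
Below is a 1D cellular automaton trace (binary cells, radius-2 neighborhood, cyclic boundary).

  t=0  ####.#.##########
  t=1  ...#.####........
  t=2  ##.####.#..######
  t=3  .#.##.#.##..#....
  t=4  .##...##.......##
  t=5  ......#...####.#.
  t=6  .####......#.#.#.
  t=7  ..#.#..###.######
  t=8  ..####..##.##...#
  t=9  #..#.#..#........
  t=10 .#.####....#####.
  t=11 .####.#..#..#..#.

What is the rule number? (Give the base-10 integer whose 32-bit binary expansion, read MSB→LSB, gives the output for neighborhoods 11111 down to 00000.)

816893539

  #####|.  b31=0 t=0,i=0
  ####.|.  b30=0 t=0,i=2
  ###.#|#  b29=1 t=0,i=3
  ###..|#  b28=1 t=1,i=8
  ##.##|.  b27=0 t=2,i=2
  ##.#.|.  b26=0 t=0,i=4
  ##..#|.  b25=0 t=3,i=10
  ##...|.  b24=0 t=1,i=9
  #.###|#  b23=1 t=0,i=7
  #.##.|.  b22=0 t=3,i=3
  #.#.#|#  b21=1 t=0,i=5
  #.#..|#  b20=1 t=2,i=8
  #..##|.  b19=0 t=2,i=10
  #..#.|.  b18=0 t=3,i=11
  #...#|.  b17=0 t=4,i=4
  #....|.  b16=0 t=1,i=10
  .####|#  b15=1 t=0,i=8
  .###.|#  b14=1 t=7,i=8
  .##.#|.  b13=0 t=3,i=4
  .##..|.  b12=0 t=3,i=9
  .#.##|#  b11=1 t=0,i=6
  .#.#.|#  b10=1 t=6,i=12
  .#..#|#  b9=1 t=2,i=9
  .#...|.  b8=0 t=3,i=13
  ..###|.  b7=0 t=2,i=11
  ..##.|#  b6=1 t=4,i=6
  ..#.#|#  b5=1 t=1,i=3
  ..#..|.  b4=0 t=3,i=12
  ...##|.  b3=0 t=4,i=5
  ...#.|.  b2=0 t=1,i=2
  ....#|#  b1=1 t=1,i=1
  .....|#  b0=1 t=1,i=0
  bits 00110000101100001100111001100011 = 816893539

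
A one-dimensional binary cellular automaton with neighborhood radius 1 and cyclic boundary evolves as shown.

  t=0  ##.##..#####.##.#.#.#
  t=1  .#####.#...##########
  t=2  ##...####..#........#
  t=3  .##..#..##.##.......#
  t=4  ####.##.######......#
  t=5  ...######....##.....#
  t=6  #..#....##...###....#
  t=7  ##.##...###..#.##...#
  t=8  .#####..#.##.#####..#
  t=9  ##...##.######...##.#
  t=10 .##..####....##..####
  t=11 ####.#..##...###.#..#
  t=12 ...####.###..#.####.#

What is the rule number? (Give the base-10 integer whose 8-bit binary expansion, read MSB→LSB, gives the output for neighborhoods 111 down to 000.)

124

  ###|.  b7=0 t=0,i=0
  ##.|#  b6=1 t=0,i=1
  #.#|#  b5=1 t=0,i=2
  #..|#  b4=1 t=0,i=5
  .##|#  b3=1 t=0,i=3
  .#.|#  b2=1 t=0,i=16
  ..#|.  b1=0 t=0,i=6
  ...|.  b0=0 t=1,i=9
  bits 01111100 = 124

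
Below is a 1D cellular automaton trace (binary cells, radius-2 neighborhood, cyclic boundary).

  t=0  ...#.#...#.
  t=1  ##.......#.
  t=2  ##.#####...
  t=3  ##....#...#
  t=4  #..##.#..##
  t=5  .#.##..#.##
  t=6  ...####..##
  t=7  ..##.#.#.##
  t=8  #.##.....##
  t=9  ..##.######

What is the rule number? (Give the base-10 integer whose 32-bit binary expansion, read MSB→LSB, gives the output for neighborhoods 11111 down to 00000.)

  [31] ##### => .  t=2,i=5
  [30] ####. => #  t=2,i=6
  [29] ###.# => .  t=8,i=0
  [28] ###.. => .  t=2,i=7
  [27] ##.## => .  t=2,i=2
  [26] ##.#. => .  t=4,i=5
  [25] ##..# => #  t=4,i=1
  [24] ##... => .  t=1,i=2
  [23] #.### => .  t=2,i=3
  [22] #.##. => #  t=1,i=0
  [21] #.#.# => .  t=5,i=1
  [20] #.#.. => .  t=0,i=5
  [19] #..## => .  t=4,i=2
  [18] #..#. => #  t=5,i=6
  [17] #...# => .  t=0,i=7
  [16] #.... => #  t=0,i=0
  [15] .#### => .  t=2,i=4
  [14] .###. => #  t=3,i=0
  [13] .##.# => #  t=2,i=1
  [12] .##.. => #  t=1,i=1
  [11] .#.## => .  t=1,i=10
  [10] .#.#. => .  t=0,i=4
  [9] .#..# => #  t=4,i=7
  [8] .#... => .  t=0,i=6
  [7] ..### => #  t=3,i=10
  [6] ..##. => #  t=2,i=0
  [5] ..#.# => .  t=0,i=3
  [4] ..#.. => #  t=0,i=9
  [3] ...## => #  t=2,i=10
  [2] ...#. => .  t=0,i=2
  [1] ....# => #  t=0,i=1
  [0] ..... => #  t=1,i=4
  bits 01000010010001010111001011011011 = 1111847643

1111847643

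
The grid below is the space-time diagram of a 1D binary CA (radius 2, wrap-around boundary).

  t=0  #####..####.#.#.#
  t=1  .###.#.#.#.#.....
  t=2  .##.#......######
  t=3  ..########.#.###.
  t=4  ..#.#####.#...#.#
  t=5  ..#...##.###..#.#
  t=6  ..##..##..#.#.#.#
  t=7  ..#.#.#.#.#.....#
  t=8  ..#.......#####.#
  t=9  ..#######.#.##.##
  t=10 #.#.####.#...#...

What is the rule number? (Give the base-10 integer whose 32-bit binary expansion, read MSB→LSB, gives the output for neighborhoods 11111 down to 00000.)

  [31] ##### => #  t=0,i=1
  [30] ####. => #  t=0,i=3
  [29] ###.# => .  t=0,i=10
  [28] ###.. => .  t=0,i=4
  [27] ##.## => .  t=2,i=0
  [26] ##.#. => #  t=0,i=11
  [25] ##..# => #  t=0,i=5
  [24] ##... => #  t=3,i=16
  [23] #.### => .  t=0,i=16
  [22] #.##. => .  t=2,i=1
  [21] #.#.# => .  t=0,i=12
  [20] #.#.. => #  t=1,i=11
  [19] #..## => .  t=0,i=6
  [18] #..#. => .  t=4,i=1
  [17] #...# => .  t=3,i=0
  [16] #.... => #  t=1,i=13
  [15] .#### => .  t=0,i=0
  [14] .###. => #  t=1,i=2
  [13] .##.# => #  t=2,i=2
  [12] .##.. => .  t=6,i=3
  [11] .#.## => .  t=0,i=15
  [10] .#.#. => .  t=0,i=13
  [9] .#..# => .  t=4,i=0
  [8] .#... => #  t=1,i=12
  [7] ..### => #  t=0,i=7
  [6] ..##. => #  t=5,i=6
  [5] ..#.# => #  t=4,i=2
  [4] ..#.. => #  t=5,i=2
  [3] ...## => .  t=1,i=0
  [2] ...#. => .  t=4,i=13
  [1] ....# => #  t=1,i=16
  [0] ..... => #  t=1,i=14
  bits 11000111000100010110000111110011 = 3339805171

3339805171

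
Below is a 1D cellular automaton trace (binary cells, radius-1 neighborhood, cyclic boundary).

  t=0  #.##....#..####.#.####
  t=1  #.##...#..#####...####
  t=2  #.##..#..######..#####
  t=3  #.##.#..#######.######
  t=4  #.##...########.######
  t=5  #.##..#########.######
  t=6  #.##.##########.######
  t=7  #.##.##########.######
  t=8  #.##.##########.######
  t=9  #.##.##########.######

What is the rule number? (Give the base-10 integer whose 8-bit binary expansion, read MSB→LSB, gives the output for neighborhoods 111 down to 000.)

202

  nb ###: next=#  (t=0,i=12, bit7=1)
  nb ##.: next=#  (t=0,i=0, bit6=1)
  nb #.#: next=.  (t=0,i=1, bit5=0)
  nb #..: next=.  (t=0,i=4, bit4=0)
  nb .##: next=#  (t=0,i=2, bit3=1)
  nb .#.: next=.  (t=0,i=8, bit2=0)
  nb ..#: next=#  (t=0,i=7, bit1=1)
  nb ...: next=.  (t=0,i=5, bit0=0)
  bits 11001010 = 202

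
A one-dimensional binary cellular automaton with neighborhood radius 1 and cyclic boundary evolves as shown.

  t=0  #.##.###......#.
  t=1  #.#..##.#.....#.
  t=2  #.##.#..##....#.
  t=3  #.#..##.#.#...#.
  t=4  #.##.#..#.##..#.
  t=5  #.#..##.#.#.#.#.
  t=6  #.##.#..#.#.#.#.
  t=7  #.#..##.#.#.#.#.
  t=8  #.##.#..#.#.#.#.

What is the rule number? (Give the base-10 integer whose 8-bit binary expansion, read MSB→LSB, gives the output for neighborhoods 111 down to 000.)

  ###|#  b7=1 t=0,i=6
  ##.|.  b6=0 t=0,i=3
  #.#|.  b5=0 t=0,i=1
  #..|#  b4=1 t=0,i=8
  .##|#  b3=1 t=0,i=2
  .#.|#  b2=1 t=0,i=0
  ..#|.  b1=0 t=0,i=13
  ...|.  b0=0 t=0,i=9
  bits 10011100 = 156

156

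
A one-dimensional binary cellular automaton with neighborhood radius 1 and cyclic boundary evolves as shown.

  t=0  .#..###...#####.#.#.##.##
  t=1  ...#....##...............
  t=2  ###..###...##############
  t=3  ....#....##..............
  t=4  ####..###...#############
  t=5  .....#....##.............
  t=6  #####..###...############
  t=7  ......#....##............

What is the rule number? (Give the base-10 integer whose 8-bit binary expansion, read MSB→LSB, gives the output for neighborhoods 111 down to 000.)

3

  ### -> .   bit 7 = 0  t=0,i=5
  ##. -> .   bit 6 = 0  t=0,i=6
  #.# -> .   bit 5 = 0  t=0,i=0
  #.. -> .   bit 4 = 0  t=0,i=2
  .## -> .   bit 3 = 0  t=0,i=4
  .#. -> .   bit 2 = 0  t=0,i=1
  ..# -> #   bit 1 = 1  t=0,i=3
  ... -> #   bit 0 = 1  t=0,i=8
  bits 00000011 = 3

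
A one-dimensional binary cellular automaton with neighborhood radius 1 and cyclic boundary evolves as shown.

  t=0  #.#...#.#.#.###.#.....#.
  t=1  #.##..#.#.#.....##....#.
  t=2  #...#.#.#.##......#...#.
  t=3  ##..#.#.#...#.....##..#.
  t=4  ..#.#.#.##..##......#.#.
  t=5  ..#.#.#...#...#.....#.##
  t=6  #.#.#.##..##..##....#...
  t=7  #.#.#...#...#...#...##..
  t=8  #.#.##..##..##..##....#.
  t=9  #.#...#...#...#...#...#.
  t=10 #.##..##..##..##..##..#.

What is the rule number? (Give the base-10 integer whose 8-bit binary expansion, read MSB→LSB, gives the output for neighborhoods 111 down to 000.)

20

  ### -> .   bit 7 = 0  t=0,i=13
  ##. -> .   bit 6 = 0  t=0,i=14
  #.# -> .   bit 5 = 0  t=0,i=1
  #.. -> #   bit 4 = 1  t=0,i=3
  .## -> .   bit 3 = 0  t=0,i=12
  .#. -> #   bit 2 = 1  t=0,i=0
  ..# -> .   bit 1 = 0  t=0,i=5
  ... -> .   bit 0 = 0  t=0,i=4
  bits 00010100 = 20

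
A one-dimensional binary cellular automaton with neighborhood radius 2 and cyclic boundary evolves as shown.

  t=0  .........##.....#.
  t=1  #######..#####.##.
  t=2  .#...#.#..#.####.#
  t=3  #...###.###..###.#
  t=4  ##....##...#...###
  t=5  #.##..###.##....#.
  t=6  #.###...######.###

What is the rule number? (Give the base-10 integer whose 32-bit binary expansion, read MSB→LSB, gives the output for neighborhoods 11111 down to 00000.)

1801819765

  #####|.  b31=0 t=1,i=2
  ####.|#  b30=1 t=1,i=5
  ###.#|#  b29=1 t=1,i=13
  ###..|.  b28=0 t=1,i=6
  ##.##|#  b27=1 t=1,i=14
  ##.#.|.  b26=0 t=2,i=16
  ##..#|#  b25=1 t=1,i=7
  ##...|#  b24=1 t=0,i=11
  #.###|.  b23=0 t=1,i=0
  #.##.|#  b22=1 t=1,i=15
  #.#.#|#  b21=1 t=2,i=17
  #.#..|.  b20=0 t=2,i=1
  #..##|.  b19=0 t=1,i=8
  #..#.|#  b18=1 t=2,i=9
  #...#|.  b17=0 t=2,i=3
  #....|#  b16=1 t=0,i=0
  .####|#  b15=1 t=1,i=1
  .###.|.  b14=0 t=3,i=5
  .##.#|.  b13=0 t=1,i=16
  .##..|#  b12=1 t=0,i=10
  .#.##|.  b11=0 t=2,i=11
  .#.#.|#  b10=1 t=2,i=0
  .#..#|#  b9=1 t=2,i=8
  .#...|.  b8=0 t=0,i=17
  ..###|.  b7=0 t=1,i=9
  ..##.|#  b6=1 t=0,i=9
  ..#.#|#  b5=1 t=2,i=5
  ..#..|#  b4=1 t=0,i=16
  ...##|.  b3=0 t=0,i=8
  ...#.|#  b2=1 t=0,i=15
  ....#|.  b1=0 t=0,i=7
  .....|#  b0=1 t=0,i=1
  bits 01101011011001011001011001110101 = 1801819765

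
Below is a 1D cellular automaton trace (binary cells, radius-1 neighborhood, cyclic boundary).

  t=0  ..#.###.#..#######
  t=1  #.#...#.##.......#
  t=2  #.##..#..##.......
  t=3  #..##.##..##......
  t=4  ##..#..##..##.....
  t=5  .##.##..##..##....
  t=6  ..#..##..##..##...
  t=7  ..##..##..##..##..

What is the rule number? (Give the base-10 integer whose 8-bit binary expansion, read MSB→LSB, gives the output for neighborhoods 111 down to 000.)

84

  ### -> .   bit 7 = 0  t=0,i=5
  ##. -> #   bit 6 = 1  t=0,i=6
  #.# -> .   bit 5 = 0  t=0,i=3
  #.. -> #   bit 4 = 1  t=0,i=0
  .## -> .   bit 3 = 0  t=0,i=4
  .#. -> #   bit 2 = 1  t=0,i=2
  ..# -> .   bit 1 = 0  t=0,i=1
  ... -> .   bit 0 = 0  t=1,i=4
  bits 01010100 = 84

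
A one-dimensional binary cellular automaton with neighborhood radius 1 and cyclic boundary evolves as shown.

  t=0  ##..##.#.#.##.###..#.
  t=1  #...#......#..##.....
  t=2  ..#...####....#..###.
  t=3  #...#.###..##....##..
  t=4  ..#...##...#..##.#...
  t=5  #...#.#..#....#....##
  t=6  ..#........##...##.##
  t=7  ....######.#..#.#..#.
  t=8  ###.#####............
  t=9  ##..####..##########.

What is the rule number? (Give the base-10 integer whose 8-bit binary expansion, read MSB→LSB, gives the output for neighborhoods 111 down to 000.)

  ### -> #   bit 7 = 1  t=0,i=15
  ##. -> .   bit 6 = 0  t=0,i=1
  #.# -> .   bit 5 = 0  t=0,i=6
  #.. -> .   bit 4 = 0  t=0,i=2
  .## -> #   bit 3 = 1  t=0,i=0
  .#. -> .   bit 2 = 0  t=0,i=7
  ..# -> .   bit 1 = 0  t=0,i=3
  ... -> #   bit 0 = 1  t=1,i=2
  bits 10001001 = 137

137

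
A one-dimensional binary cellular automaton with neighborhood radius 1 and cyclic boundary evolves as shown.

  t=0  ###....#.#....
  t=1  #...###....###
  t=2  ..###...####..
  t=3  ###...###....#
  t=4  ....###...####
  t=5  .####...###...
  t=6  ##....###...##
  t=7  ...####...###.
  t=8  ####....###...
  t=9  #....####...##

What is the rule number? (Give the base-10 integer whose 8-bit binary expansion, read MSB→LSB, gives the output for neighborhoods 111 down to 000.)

  ###|.  b7=0 t=0,i=1
  ##.|.  b6=0 t=0,i=2
  #.#|.  b5=0 t=0,i=8
  #..|.  b4=0 t=0,i=3
  .##|#  b3=1 t=0,i=0
  .#.|.  b2=0 t=0,i=7
  ..#|#  b1=1 t=0,i=6
  ...|#  b0=1 t=0,i=4
  bits 00001011 = 11

11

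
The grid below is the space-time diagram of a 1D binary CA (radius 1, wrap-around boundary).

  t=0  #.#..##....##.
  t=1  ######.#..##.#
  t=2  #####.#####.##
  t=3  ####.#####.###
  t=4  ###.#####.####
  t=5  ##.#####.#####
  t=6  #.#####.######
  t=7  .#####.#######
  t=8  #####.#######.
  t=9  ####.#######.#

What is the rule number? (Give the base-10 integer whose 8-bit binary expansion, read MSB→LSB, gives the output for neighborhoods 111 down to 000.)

190

  nb ###: next=#  (t=1,i=0, bit7=1)
  nb ##.: next=.  (t=0,i=6, bit6=0)
  nb #.#: next=#  (t=0,i=1, bit5=1)
  nb #..: next=#  (t=0,i=3, bit4=1)
  nb .##: next=#  (t=0,i=5, bit3=1)
  nb .#.: next=#  (t=0,i=0, bit2=1)
  nb ..#: next=#  (t=0,i=4, bit1=1)
  nb ...: next=.  (t=0,i=8, bit0=0)
  bits 10111110 = 190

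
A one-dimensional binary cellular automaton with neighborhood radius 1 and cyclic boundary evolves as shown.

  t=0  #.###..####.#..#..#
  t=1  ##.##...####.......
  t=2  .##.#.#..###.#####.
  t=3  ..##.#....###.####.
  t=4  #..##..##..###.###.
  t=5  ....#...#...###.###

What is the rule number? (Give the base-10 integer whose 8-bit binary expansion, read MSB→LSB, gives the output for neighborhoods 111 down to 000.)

  nb ###: next=#  (t=0,i=3, bit7=1)
  nb ##.: next=#  (t=0,i=0, bit6=1)
  nb #.#: next=#  (t=0,i=1, bit5=1)
  nb #..: next=.  (t=0,i=5, bit4=0)
  nb .##: next=.  (t=0,i=2, bit3=0)
  nb .#.: next=.  (t=0,i=12, bit2=0)
  nb ..#: next=.  (t=0,i=6, bit1=0)
  nb ...: next=#  (t=1,i=6, bit0=1)
  bits 11100001 = 225

225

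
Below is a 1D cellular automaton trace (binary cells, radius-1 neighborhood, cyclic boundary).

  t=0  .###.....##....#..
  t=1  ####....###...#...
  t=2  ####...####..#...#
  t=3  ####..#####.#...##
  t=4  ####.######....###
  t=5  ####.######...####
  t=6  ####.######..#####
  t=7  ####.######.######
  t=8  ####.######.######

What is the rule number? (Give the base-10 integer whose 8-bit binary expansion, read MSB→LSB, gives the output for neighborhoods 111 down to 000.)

202

  [7] ### => #  t=0,i=2
  [6] ##. => #  t=0,i=3
  [5] #.# => .  t=3,i=11
  [4] #.. => .  t=0,i=4
  [3] .## => #  t=0,i=1
  [2] .#. => .  t=0,i=15
  [1] ..# => #  t=0,i=0
  [0] ... => .  t=0,i=5
  bits 11001010 = 202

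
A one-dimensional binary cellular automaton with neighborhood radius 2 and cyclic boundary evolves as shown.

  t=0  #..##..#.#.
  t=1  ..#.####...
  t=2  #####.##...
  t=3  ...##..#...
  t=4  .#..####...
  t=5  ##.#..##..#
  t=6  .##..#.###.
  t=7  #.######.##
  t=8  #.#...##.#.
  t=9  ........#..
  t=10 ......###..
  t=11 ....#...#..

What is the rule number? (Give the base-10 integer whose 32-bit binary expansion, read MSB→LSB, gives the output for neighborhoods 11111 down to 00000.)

1988892726

  #####|.  b31=0 t=2,i=2
  ####.|#  b30=1 t=1,i=6
  ###.#|#  b29=1 t=2,i=4
  ###..|#  b28=1 t=1,i=7
  ##.##|.  b27=0 t=2,i=5
  ##.#.|#  b26=1 t=5,i=2
  ##..#|#  b25=1 t=0,i=5
  ##...|.  b24=0 t=1,i=8
  #.###|#  b23=1 t=1,i=4
  #.##.|.  b22=0 t=2,i=6
  #.#.#|.  b21=0 t=0,i=9
  #.#..|.  b20=0 t=0,i=0
  #..##|#  b19=1 t=0,i=2
  #..#.|#  b18=1 t=0,i=6
  #...#|.  b17=0 t=2,i=9
  #....|.  b16=0 t=1,i=9
  .####|.  b15=0 t=1,i=5
  .###.|.  b14=0 t=5,i=0
  .##.#|.  b13=0 t=8,i=7
  .##..|#  b12=1 t=0,i=4
  .#.##|#  b11=1 t=1,i=3
  .#.#.|.  b10=0 t=0,i=8
  .#..#|.  b9=0 t=0,i=1
  .#...|.  b8=0 t=3,i=8
  ..###|.  b7=0 t=2,i=0
  ..##.|.  b6=0 t=0,i=3
  ..#.#|#  b5=1 t=0,i=7
  ..#..|#  b4=1 t=3,i=7
  ...##|.  b3=0 t=2,i=10
  ...#.|#  b2=1 t=1,i=1
  ....#|#  b1=1 t=1,i=0
  .....|.  b0=0 t=1,i=10
  bits 01110110100011000001100000110110 = 1988892726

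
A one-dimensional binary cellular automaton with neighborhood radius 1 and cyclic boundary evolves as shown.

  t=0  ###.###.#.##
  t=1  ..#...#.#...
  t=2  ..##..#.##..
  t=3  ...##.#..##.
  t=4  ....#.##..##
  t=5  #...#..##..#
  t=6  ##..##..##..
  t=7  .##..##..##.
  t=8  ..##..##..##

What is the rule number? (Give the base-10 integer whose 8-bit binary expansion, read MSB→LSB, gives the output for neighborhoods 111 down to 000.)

  ### -> .   bit 7 = 0  t=0,i=0
  ##. -> #   bit 6 = 1  t=0,i=2
  #.# -> .   bit 5 = 0  t=0,i=3
  #.. -> #   bit 4 = 1  t=1,i=3
  .## -> .   bit 3 = 0  t=0,i=4
  .#. -> #   bit 2 = 1  t=0,i=8
  ..# -> .   bit 1 = 0  t=1,i=1
  ... -> .   bit 0 = 0  t=1,i=0
  bits 01010100 = 84

84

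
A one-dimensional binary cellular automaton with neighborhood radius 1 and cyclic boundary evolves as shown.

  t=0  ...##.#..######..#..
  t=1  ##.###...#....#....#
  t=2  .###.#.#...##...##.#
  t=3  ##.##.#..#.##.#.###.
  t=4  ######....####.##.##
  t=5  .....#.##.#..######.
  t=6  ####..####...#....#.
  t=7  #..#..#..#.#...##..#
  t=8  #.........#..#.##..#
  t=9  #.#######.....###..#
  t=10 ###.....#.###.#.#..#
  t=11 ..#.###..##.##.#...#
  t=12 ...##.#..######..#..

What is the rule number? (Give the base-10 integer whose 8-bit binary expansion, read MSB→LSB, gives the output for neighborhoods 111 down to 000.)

105

  nb ###: next=.  (t=0,i=10, bit7=0)
  nb ##.: next=#  (t=0,i=4, bit6=1)
  nb #.#: next=#  (t=0,i=5, bit5=1)
  nb #..: next=.  (t=0,i=7, bit4=0)
  nb .##: next=#  (t=0,i=3, bit3=1)
  nb .#.: next=.  (t=0,i=6, bit2=0)
  nb ..#: next=.  (t=0,i=2, bit1=0)
  nb ...: next=#  (t=0,i=0, bit0=1)
  bits 01101001 = 105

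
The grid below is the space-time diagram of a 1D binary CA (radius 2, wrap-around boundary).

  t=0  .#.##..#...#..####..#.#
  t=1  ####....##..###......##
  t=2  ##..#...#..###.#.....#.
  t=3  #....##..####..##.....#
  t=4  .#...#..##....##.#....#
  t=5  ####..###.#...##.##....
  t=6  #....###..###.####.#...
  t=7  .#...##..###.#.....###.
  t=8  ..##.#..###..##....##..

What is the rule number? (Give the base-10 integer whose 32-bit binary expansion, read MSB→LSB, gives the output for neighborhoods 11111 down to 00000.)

2306502592

  ##### -> #   bit 31 = 1  t=1,i=0
  ####. -> .   bit 30 = 0  t=0,i=16
  ###.# -> .   bit 29 = 0  t=2,i=13
  ###.. -> .   bit 28 = 0  t=0,i=17
  ##.## -> #   bit 27 = 1  t=5,i=16
  ##.#. -> .   bit 26 = 0  t=2,i=14
  ##..# -> .   bit 25 = 0  t=0,i=5
  ##... -> #   bit 24 = 1  t=1,i=4
  #.### -> .   bit 23 = 0  t=6,i=14
  #.##. -> #   bit 22 = 1  t=0,i=3
  #.#.# -> #   bit 21 = 1  t=0,i=1
  #.#.. -> #   bit 20 = 1  t=2,i=15
  #..## -> #   bit 19 = 1  t=0,i=13
  #..#. -> .   bit 18 = 0  t=0,i=6
  #...# -> #   bit 17 = 1  t=0,i=9
  #.... -> .   bit 16 = 0  t=1,i=5
  .#### -> .   bit 15 = 0  t=0,i=15
  .###. -> #   bit 14 = 1  t=1,i=13
  .##.# -> #   bit 13 = 1  t=4,i=15
  .##.. -> .   bit 12 = 0  t=0,i=4
  .#.## -> #   bit 11 = 1  t=0,i=2
  .#.#. -> #   bit 10 = 1  t=0,i=0
  .#..# -> #   bit 9 = 1  t=0,i=12
  .#... -> #   bit 8 = 1  t=0,i=8
  ..### -> #   bit 7 = 1  t=0,i=14
  ..##. -> #   bit 6 = 1  t=1,i=8
  ..#.# -> .   bit 5 = 0  t=0,i=20
  ..#.. -> .   bit 4 = 0  t=0,i=7
  ...## -> .   bit 3 = 0  t=1,i=7
  ...#. -> .   bit 2 = 0  t=0,i=10
  ....# -> .   bit 1 = 0  t=1,i=6
  ..... -> .   bit 0 = 0  t=1,i=17
  bits 10001001011110100110111111000000 = 2306502592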